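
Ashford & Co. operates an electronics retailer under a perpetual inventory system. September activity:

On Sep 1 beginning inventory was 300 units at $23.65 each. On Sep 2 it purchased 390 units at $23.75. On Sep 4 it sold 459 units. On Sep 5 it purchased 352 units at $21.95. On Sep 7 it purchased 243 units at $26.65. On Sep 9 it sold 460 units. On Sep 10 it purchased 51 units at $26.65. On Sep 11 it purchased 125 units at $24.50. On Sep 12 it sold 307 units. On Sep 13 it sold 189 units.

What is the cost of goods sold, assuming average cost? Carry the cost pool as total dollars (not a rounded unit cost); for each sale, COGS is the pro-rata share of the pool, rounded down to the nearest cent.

COGS = $33,866.19

After Sep 1: 300 on hand, pool $7,095.00 (≈ $23.6500 each)
After Sep 2: 690 on hand, pool $16,357.50 (≈ $23.7065 each)
Sep 4, sell 459: 459/690 × $16,357.50 → $10,881.29
After Sep 5: 583 on hand, pool $13,202.61 (≈ $22.6460 each)
After Sep 7: 826 on hand, pool $19,678.56 (≈ $23.8239 each)
Sep 9, sell 460: 460/826 × $19,678.56 → $10,959.00
After Sep 10: 417 on hand, pool $10,078.71 (≈ $24.1696 each)
After Sep 11: 542 on hand, pool $13,141.21 (≈ $24.2458 each)
Sep 12, sell 307: 307/542 × $13,141.21 → $7,443.45
Sep 13, sell 189: 189/235 × $5,697.76 → $4,582.45
Total COGS = $10,881.29 + $10,959.00 + $7,443.45 + $4,582.45 = $33,866.19
Ending inventory (cost pool remaining) = $1,115.31
Check: goods available $34,981.50 = COGS $33,866.19 + ending $1,115.31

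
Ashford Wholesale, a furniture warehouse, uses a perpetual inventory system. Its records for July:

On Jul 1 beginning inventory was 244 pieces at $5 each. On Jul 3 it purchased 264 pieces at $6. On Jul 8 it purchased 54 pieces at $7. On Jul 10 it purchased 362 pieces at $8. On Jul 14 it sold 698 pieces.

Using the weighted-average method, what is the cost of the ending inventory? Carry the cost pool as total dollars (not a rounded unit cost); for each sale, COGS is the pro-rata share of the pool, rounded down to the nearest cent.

After Jul 1: 244 on hand, pool $1,220.00 (≈ $5.0000 each)
After Jul 3: 508 on hand, pool $2,804.00 (≈ $5.5197 each)
After Jul 8: 562 on hand, pool $3,182.00 (≈ $5.6619 each)
After Jul 10: 924 on hand, pool $6,078.00 (≈ $6.5779 each)
Jul 14, sell 698: 698/924 × $6,078.00 → $4,591.38
Ending inventory (cost pool remaining) = $1,486.62

Ending inventory = $1,486.62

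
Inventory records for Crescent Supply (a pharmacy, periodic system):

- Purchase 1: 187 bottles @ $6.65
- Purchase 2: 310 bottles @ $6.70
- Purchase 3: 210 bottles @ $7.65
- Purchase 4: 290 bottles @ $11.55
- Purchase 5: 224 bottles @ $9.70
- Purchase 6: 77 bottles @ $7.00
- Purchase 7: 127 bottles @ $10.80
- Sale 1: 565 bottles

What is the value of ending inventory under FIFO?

Ending inventory = $8,519.20

Sale 1 (565) [FIFO — oldest first]: 187 @ $6.65 + 310 @ $6.70 + 68 @ $7.65 = $3,840.75
Ending inventory: 142 @ $7.65 + 290 @ $11.55 + 224 @ $9.70 + 77 @ $7.00 + 127 @ $10.80 = $8,519.20
Check: goods available $12,359.95 = COGS $3,840.75 + ending $8,519.20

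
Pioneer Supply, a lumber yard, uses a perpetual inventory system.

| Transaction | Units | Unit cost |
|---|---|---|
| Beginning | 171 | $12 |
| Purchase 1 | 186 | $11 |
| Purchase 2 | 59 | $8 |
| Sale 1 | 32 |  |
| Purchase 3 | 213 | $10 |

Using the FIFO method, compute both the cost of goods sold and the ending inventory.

Sale 1 (32) [FIFO — oldest first]: 32 @ $12 = $384
Ending inventory: 139 @ $12 + 186 @ $11 + 59 @ $8 + 213 @ $10 = $6,316
Check: goods available $6,700 = COGS $384 + ending $6,316

COGS = $384; ending inventory = $6,316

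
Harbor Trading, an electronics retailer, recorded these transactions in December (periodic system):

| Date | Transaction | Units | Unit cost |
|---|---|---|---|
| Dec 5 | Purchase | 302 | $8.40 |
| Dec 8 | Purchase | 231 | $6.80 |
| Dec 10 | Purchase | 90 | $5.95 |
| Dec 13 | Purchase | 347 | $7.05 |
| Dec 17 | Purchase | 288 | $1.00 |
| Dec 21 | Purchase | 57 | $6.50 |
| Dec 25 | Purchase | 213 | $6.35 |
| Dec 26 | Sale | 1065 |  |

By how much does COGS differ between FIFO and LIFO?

$1,715.55

FIFO COGS: 302 @ $8.40 + 231 @ $6.80 + 90 @ $5.95 + 347 @ $7.05 + 95 @ $1.00 = $7,184.45
LIFO COGS: 213 @ $6.35 + 57 @ $6.50 + 288 @ $1.00 + 347 @ $7.05 + 90 @ $5.95 + 70 @ $6.80 = $5,468.90
Difference = |$7,184.45 − $5,468.90| = $1,715.55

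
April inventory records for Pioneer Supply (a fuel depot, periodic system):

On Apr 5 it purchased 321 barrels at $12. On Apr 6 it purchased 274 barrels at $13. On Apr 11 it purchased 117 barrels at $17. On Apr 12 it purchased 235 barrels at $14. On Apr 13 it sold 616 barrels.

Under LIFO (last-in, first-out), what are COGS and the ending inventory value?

COGS = $8,711; ending inventory = $3,982

Apr 13, 616 sold [LIFO — newest first]: 235 @ $14 + 117 @ $17 + 264 @ $13 = $8,711
Ending inventory: 321 @ $12 + 10 @ $13 = $3,982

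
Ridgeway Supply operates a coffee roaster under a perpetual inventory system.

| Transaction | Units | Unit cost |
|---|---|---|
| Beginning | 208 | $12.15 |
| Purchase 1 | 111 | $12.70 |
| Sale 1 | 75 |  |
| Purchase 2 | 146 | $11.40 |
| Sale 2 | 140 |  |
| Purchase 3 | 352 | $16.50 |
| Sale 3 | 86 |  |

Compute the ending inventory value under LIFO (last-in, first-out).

Ending inventory = $7,441.80

Sale 1 (75) [LIFO — newest first]: 75 @ $12.70 = $952.50
Sale 2 (140) [LIFO — newest first]: 140 @ $11.40 = $1,596.00
Sale 3 (86) [LIFO — newest first]: 86 @ $16.50 = $1,419.00
Total COGS = $952.50 + $1,596.00 + $1,419.00 = $3,967.50
Ending inventory: 208 @ $12.15 + 36 @ $12.70 + 6 @ $11.40 + 266 @ $16.50 = $7,441.80
Check: goods available $11,409.30 = COGS $3,967.50 + ending $7,441.80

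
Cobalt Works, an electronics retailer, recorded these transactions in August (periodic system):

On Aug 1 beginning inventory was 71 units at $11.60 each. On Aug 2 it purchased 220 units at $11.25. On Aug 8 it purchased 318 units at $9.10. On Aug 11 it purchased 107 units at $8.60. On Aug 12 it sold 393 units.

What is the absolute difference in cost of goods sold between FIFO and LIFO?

FIFO COGS: 71 @ $11.60 + 220 @ $11.25 + 102 @ $9.10 = $4,226.80
LIFO COGS: 107 @ $8.60 + 286 @ $9.10 = $3,522.80
Difference = |$4,226.80 − $3,522.80| = $704.00

$704.00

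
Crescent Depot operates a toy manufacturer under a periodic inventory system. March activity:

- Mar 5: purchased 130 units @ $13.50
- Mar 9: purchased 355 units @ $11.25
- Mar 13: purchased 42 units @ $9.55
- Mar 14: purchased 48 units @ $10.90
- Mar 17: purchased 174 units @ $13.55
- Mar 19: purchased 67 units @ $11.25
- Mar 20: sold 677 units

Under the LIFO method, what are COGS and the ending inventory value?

COGS = $7,928.25; ending inventory = $1,856.25

Mar 20, 677 sold [LIFO — newest first]: 67 @ $11.25 + 174 @ $13.55 + 48 @ $10.90 + 42 @ $9.55 + 346 @ $11.25 = $7,928.25
Ending inventory: 130 @ $13.50 + 9 @ $11.25 = $1,856.25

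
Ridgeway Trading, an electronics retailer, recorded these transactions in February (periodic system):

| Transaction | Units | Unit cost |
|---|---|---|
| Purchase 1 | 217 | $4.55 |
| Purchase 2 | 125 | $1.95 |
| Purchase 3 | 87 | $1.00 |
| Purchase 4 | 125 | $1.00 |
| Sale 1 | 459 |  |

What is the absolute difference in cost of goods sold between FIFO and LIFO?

FIFO COGS: 217 @ $4.55 + 125 @ $1.95 + 87 @ $1.00 + 30 @ $1.00 = $1,348.10
LIFO COGS: 125 @ $1.00 + 87 @ $1.00 + 125 @ $1.95 + 122 @ $4.55 = $1,010.85
Difference = |$1,348.10 − $1,010.85| = $337.25

$337.25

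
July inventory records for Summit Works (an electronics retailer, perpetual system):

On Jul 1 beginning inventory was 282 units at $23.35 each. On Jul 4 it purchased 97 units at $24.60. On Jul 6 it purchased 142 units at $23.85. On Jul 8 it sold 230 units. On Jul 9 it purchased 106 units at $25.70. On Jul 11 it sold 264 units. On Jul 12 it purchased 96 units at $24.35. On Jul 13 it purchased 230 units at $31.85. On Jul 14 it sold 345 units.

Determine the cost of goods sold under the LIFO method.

Jul 8, 230 sold [LIFO — newest first]: 142 @ $23.85 + 88 @ $24.60 = $5,551.50
Jul 11, 264 sold [LIFO — newest first]: 106 @ $25.70 + 9 @ $24.60 + 149 @ $23.35 = $6,424.75
Jul 14, 345 sold [LIFO — newest first]: 230 @ $31.85 + 96 @ $24.35 + 19 @ $23.35 = $10,106.75
Total COGS = $5,551.50 + $6,424.75 + $10,106.75 = $22,083.00
Ending inventory: 114 @ $23.35 = $2,661.90

COGS = $22,083.00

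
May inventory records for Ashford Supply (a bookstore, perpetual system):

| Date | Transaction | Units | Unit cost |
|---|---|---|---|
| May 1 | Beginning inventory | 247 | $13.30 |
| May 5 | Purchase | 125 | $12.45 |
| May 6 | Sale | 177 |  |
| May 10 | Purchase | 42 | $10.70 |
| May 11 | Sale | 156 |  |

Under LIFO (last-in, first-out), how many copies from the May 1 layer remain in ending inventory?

81

May 6, 177 sold [LIFO — newest first]: 125 @ $12.45 + 52 @ $13.30 = $2,247.85
May 11, 156 sold [LIFO — newest first]: 42 @ $10.70 + 114 @ $13.30 = $1,965.60
Total COGS = $2,247.85 + $1,965.60 = $4,213.45
Ending inventory: 81 @ $13.30 = $1,077.30
Check: goods available $5,290.75 = COGS $4,213.45 + ending $1,077.30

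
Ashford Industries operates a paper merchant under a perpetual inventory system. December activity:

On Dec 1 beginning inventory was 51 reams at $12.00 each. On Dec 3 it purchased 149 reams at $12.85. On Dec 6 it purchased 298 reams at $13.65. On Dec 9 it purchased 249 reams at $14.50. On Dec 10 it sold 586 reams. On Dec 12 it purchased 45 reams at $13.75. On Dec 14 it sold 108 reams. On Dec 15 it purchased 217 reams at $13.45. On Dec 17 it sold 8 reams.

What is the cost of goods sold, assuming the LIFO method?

Dec 10, 586 sold [LIFO — newest first]: 249 @ $14.50 + 298 @ $13.65 + 39 @ $12.85 = $8,179.35
Dec 14, 108 sold [LIFO — newest first]: 45 @ $13.75 + 63 @ $12.85 = $1,428.30
Dec 17, 8 sold [LIFO — newest first]: 8 @ $13.45 = $107.60
Total COGS = $8,179.35 + $1,428.30 + $107.60 = $9,715.25
Ending inventory: 51 @ $12.00 + 47 @ $12.85 + 209 @ $13.45 = $4,027.00

COGS = $9,715.25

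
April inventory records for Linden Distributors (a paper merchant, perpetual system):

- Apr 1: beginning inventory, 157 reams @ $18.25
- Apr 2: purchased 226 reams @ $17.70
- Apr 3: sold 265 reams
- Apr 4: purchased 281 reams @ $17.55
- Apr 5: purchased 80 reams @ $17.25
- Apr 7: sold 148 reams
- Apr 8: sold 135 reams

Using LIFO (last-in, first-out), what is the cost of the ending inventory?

Ending inventory = $3,522.40

Apr 3, 265 sold [LIFO — newest first]: 226 @ $17.70 + 39 @ $18.25 = $4,711.95
Apr 7, 148 sold [LIFO — newest first]: 80 @ $17.25 + 68 @ $17.55 = $2,573.40
Apr 8, 135 sold [LIFO — newest first]: 135 @ $17.55 = $2,369.25
Total COGS = $4,711.95 + $2,573.40 + $2,369.25 = $9,654.60
Ending inventory: 118 @ $18.25 + 78 @ $17.55 = $3,522.40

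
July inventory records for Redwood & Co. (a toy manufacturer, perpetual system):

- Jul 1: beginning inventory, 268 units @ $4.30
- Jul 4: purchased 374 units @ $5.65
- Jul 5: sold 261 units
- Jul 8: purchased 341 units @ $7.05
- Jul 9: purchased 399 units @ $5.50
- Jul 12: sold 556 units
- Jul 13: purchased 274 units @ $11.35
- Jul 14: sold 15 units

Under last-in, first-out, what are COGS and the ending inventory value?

Jul 5, 261 sold [LIFO — newest first]: 261 @ $5.65 = $1,474.65
Jul 12, 556 sold [LIFO — newest first]: 399 @ $5.50 + 157 @ $7.05 = $3,301.35
Jul 14, 15 sold [LIFO — newest first]: 15 @ $11.35 = $170.25
Total COGS = $1,474.65 + $3,301.35 + $170.25 = $4,946.25
Ending inventory: 268 @ $4.30 + 113 @ $5.65 + 184 @ $7.05 + 259 @ $11.35 = $6,027.70

COGS = $4,946.25; ending inventory = $6,027.70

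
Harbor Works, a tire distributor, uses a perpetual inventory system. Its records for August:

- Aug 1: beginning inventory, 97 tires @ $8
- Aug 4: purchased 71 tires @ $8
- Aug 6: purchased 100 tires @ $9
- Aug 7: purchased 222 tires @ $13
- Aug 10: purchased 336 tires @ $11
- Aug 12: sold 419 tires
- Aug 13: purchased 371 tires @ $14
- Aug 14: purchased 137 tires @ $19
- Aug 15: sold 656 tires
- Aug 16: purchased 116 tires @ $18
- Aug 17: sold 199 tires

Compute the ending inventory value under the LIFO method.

Ending inventory = $1,416

Aug 12, 419 sold [LIFO — newest first]: 336 @ $11 + 83 @ $13 = $4,775
Aug 15, 656 sold [LIFO — newest first]: 137 @ $19 + 371 @ $14 + 139 @ $13 + 9 @ $9 = $9,685
Aug 17, 199 sold [LIFO — newest first]: 116 @ $18 + 83 @ $9 = $2,835
Total COGS = $4,775 + $9,685 + $2,835 = $17,295
Ending inventory: 97 @ $8 + 71 @ $8 + 8 @ $9 = $1,416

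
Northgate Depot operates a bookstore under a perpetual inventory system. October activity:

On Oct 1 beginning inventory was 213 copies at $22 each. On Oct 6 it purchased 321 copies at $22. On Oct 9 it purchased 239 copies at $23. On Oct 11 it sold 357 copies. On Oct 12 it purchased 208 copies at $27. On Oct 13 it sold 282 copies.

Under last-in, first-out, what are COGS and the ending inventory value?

COGS = $15,337; ending inventory = $7,524

Oct 11, 357 sold [LIFO — newest first]: 239 @ $23 + 118 @ $22 = $8,093
Oct 13, 282 sold [LIFO — newest first]: 208 @ $27 + 74 @ $22 = $7,244
Total COGS = $8,093 + $7,244 = $15,337
Ending inventory: 213 @ $22 + 129 @ $22 = $7,524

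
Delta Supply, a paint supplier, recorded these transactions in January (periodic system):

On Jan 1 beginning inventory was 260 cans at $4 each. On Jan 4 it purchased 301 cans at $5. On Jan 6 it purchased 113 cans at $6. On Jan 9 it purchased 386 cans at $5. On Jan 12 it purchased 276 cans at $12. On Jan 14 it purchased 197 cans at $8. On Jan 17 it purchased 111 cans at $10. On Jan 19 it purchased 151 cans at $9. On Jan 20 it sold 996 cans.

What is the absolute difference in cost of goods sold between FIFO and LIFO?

$3,829

FIFO COGS: 260 @ $4 + 301 @ $5 + 113 @ $6 + 322 @ $5 = $4,833
LIFO COGS: 151 @ $9 + 111 @ $10 + 197 @ $8 + 276 @ $12 + 261 @ $5 = $8,662
Difference = |$4,833 − $8,662| = $3,829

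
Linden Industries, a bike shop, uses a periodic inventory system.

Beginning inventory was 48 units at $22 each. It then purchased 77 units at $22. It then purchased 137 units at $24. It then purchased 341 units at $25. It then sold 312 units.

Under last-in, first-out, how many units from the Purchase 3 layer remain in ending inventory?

29

Sale 1 (312) [LIFO — newest first]: 312 @ $25 = $7,800
Ending inventory: 48 @ $22 + 77 @ $22 + 137 @ $24 + 29 @ $25 = $6,763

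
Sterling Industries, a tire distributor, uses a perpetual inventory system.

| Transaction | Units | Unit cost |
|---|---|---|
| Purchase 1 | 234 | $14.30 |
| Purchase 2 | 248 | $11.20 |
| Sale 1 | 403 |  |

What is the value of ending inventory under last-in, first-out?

Ending inventory = $1,129.70

Sale 1 (403) [LIFO — newest first]: 248 @ $11.20 + 155 @ $14.30 = $4,994.10
Ending inventory: 79 @ $14.30 = $1,129.70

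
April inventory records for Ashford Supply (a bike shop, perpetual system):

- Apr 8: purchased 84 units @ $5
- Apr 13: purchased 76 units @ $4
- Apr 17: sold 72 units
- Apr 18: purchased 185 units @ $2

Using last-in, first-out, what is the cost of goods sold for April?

Apr 17, 72 sold [LIFO — newest first]: 72 @ $4 = $288
Ending inventory: 84 @ $5 + 4 @ $4 + 185 @ $2 = $806
Check: goods available $1,094 = COGS $288 + ending $806

COGS = $288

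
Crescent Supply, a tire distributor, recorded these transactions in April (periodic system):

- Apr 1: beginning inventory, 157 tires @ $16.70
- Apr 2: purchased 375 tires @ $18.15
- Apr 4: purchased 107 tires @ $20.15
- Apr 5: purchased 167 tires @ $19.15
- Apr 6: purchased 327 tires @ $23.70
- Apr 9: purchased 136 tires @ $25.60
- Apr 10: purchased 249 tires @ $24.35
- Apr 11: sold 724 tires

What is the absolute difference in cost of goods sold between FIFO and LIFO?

$4,312.50

FIFO COGS: 157 @ $16.70 + 375 @ $18.15 + 107 @ $20.15 + 85 @ $19.15 = $13,211.95
LIFO COGS: 249 @ $24.35 + 136 @ $25.60 + 327 @ $23.70 + 12 @ $19.15 = $17,524.45
Difference = |$13,211.95 − $17,524.45| = $4,312.50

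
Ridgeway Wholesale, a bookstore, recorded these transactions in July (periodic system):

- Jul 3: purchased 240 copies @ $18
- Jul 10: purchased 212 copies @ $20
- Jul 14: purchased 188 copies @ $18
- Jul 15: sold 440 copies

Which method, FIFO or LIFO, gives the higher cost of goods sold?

LIFO

FIFO COGS: 240 @ $18 + 200 @ $20 = $8,320
LIFO COGS: 188 @ $18 + 212 @ $20 + 40 @ $18 = $8,344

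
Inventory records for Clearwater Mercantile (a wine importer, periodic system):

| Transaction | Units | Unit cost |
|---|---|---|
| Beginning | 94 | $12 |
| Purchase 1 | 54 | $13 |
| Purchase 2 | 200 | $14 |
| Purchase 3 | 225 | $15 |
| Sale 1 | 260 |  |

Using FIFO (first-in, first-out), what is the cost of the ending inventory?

Sale 1 (260) [FIFO — oldest first]: 94 @ $12 + 54 @ $13 + 112 @ $14 = $3,398
Ending inventory: 88 @ $14 + 225 @ $15 = $4,607

Ending inventory = $4,607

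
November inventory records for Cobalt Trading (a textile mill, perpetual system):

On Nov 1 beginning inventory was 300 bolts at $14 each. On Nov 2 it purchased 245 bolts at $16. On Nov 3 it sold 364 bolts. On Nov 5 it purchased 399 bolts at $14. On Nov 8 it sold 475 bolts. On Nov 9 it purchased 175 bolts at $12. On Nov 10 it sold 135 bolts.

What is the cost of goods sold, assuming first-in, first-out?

COGS = $14,066

Nov 3, 364 sold [FIFO — oldest first]: 300 @ $14 + 64 @ $16 = $5,224
Nov 8, 475 sold [FIFO — oldest first]: 181 @ $16 + 294 @ $14 = $7,012
Nov 10, 135 sold [FIFO — oldest first]: 105 @ $14 + 30 @ $12 = $1,830
Total COGS = $5,224 + $7,012 + $1,830 = $14,066
Ending inventory: 145 @ $12 = $1,740
Check: goods available $15,806 = COGS $14,066 + ending $1,740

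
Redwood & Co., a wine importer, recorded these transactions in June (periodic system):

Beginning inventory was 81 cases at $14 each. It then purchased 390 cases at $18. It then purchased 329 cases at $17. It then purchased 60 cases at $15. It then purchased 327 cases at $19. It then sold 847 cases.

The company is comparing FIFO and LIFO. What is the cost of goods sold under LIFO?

FIFO COGS: 81 @ $14 + 390 @ $18 + 329 @ $17 + 47 @ $15 = $14,452
LIFO COGS: 327 @ $19 + 60 @ $15 + 329 @ $17 + 131 @ $18 = $15,064

COGS = $15,064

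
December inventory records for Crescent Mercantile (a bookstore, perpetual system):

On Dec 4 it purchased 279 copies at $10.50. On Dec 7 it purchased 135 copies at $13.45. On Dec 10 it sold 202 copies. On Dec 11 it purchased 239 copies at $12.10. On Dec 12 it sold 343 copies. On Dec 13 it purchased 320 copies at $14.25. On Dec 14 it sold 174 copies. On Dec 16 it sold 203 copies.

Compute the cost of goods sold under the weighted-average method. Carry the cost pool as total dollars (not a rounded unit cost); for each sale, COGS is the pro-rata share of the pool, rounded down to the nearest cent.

COGS = $11,501.92

After Dec 4: 279 on hand, pool $2,929.50 (≈ $10.5000 each)
After Dec 7: 414 on hand, pool $4,745.25 (≈ $11.4620 each)
Dec 10, sell 202: 202/414 × $4,745.25 → $2,315.31
After Dec 11: 451 on hand, pool $5,321.84 (≈ $11.8001 each)
Dec 12, sell 343: 343/451 × $5,321.84 → $4,047.43
After Dec 13: 428 on hand, pool $5,834.41 (≈ $13.6318 each)
Dec 14, sell 174: 174/428 × $5,834.41 → $2,371.93
Dec 16, sell 203: 203/254 × $3,462.48 → $2,767.25
Total COGS = $2,315.31 + $4,047.43 + $2,371.93 + $2,767.25 = $11,501.92
Ending inventory (cost pool remaining) = $695.23
Check: goods available $12,197.15 = COGS $11,501.92 + ending $695.23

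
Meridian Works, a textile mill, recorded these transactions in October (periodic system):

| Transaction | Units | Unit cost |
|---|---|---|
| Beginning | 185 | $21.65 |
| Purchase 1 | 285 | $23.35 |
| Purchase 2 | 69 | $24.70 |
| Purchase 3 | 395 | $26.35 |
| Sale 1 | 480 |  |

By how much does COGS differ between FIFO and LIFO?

$1,579.15

FIFO COGS: 185 @ $21.65 + 285 @ $23.35 + 10 @ $24.70 = $10,907.00
LIFO COGS: 395 @ $26.35 + 69 @ $24.70 + 16 @ $23.35 = $12,486.15
Difference = |$10,907.00 − $12,486.15| = $1,579.15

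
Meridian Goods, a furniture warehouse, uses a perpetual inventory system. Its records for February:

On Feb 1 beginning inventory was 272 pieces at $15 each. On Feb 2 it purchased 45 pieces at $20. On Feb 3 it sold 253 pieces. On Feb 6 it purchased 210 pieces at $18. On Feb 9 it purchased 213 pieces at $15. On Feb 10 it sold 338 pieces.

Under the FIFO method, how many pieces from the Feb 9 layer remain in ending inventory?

Feb 3, 253 sold [FIFO — oldest first]: 253 @ $15 = $3,795
Feb 10, 338 sold [FIFO — oldest first]: 19 @ $15 + 45 @ $20 + 210 @ $18 + 64 @ $15 = $5,925
Total COGS = $3,795 + $5,925 = $9,720
Ending inventory: 149 @ $15 = $2,235

149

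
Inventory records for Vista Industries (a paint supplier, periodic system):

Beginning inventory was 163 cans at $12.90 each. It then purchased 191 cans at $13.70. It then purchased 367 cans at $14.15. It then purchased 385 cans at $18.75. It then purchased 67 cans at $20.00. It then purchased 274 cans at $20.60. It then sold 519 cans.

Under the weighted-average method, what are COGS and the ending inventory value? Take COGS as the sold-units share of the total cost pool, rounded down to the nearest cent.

COGS = $8,649.61; ending inventory = $15,465.99

Sale 1, sell 519: 519/1447 × $24,115.60 → $8,649.61
Ending inventory (cost pool remaining) = $15,465.99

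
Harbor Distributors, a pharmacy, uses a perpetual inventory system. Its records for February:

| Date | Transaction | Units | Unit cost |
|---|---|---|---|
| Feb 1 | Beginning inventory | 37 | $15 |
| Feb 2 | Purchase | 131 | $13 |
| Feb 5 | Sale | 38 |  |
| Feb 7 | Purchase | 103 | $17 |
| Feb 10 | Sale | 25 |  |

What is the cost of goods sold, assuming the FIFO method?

Feb 5, 38 sold [FIFO — oldest first]: 37 @ $15 + 1 @ $13 = $568
Feb 10, 25 sold [FIFO — oldest first]: 25 @ $13 = $325
Total COGS = $568 + $325 = $893
Ending inventory: 105 @ $13 + 103 @ $17 = $3,116

COGS = $893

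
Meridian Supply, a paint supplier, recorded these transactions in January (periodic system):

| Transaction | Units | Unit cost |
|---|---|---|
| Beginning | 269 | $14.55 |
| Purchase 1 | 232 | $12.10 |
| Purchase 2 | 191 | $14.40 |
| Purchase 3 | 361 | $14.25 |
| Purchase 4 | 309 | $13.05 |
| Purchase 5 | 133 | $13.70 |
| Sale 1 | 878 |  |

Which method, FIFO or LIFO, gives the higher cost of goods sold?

FIFO

FIFO COGS: 269 @ $14.55 + 232 @ $12.10 + 191 @ $14.40 + 186 @ $14.25 = $12,122.05
LIFO COGS: 133 @ $13.70 + 309 @ $13.05 + 361 @ $14.25 + 75 @ $14.40 = $12,078.80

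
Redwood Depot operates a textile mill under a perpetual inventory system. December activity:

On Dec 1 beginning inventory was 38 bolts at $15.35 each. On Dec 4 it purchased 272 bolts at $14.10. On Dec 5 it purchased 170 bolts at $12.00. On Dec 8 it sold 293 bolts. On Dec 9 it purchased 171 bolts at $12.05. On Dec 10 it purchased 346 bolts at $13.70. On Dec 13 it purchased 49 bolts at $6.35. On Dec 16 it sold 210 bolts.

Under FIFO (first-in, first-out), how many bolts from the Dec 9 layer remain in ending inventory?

148

Dec 8, 293 sold [FIFO — oldest first]: 38 @ $15.35 + 255 @ $14.10 = $4,178.80
Dec 16, 210 sold [FIFO — oldest first]: 17 @ $14.10 + 170 @ $12.00 + 23 @ $12.05 = $2,556.85
Total COGS = $4,178.80 + $2,556.85 = $6,735.65
Ending inventory: 148 @ $12.05 + 346 @ $13.70 + 49 @ $6.35 = $6,834.75
Check: goods available $13,570.40 = COGS $6,735.65 + ending $6,834.75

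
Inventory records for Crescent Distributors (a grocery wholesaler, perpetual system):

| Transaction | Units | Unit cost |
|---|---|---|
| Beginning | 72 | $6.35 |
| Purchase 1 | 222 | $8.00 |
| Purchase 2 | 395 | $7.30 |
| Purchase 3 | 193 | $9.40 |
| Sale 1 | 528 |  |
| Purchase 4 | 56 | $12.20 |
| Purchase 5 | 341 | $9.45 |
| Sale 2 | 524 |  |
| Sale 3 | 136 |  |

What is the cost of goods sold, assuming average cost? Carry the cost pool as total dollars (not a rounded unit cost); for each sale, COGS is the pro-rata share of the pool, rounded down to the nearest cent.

After Beginning: 72 on hand, pool $457.20 (≈ $6.3500 each)
After Purchase 1: 294 on hand, pool $2,233.20 (≈ $7.5959 each)
After Purchase 2: 689 on hand, pool $5,116.70 (≈ $7.4263 each)
After Purchase 3: 882 on hand, pool $6,930.90 (≈ $7.8582 each)
Sale 1, sell 528: 528/882 × $6,930.90 → $4,149.11
After Purchase 4: 410 on hand, pool $3,464.99 (≈ $8.4512 each)
After Purchase 5: 751 on hand, pool $6,687.44 (≈ $8.9047 each)
Sale 2, sell 524: 524/751 × $6,687.44 → $4,666.06
Sale 3, sell 136: 136/227 × $2,021.38 → $1,211.04
Total COGS = $4,149.11 + $4,666.06 + $1,211.04 = $10,026.21
Ending inventory (cost pool remaining) = $810.34

COGS = $10,026.21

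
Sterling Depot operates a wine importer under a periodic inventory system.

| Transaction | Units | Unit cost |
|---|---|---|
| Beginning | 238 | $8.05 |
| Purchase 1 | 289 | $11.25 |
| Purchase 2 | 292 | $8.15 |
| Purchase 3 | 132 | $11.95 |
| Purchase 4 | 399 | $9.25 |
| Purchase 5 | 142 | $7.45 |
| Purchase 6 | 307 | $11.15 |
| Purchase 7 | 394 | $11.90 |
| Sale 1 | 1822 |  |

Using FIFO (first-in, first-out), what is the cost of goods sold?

COGS = $17,569.75

Sale 1 (1822) [FIFO — oldest first]: 238 @ $8.05 + 289 @ $11.25 + 292 @ $8.15 + 132 @ $11.95 + 399 @ $9.25 + 142 @ $7.45 + 307 @ $11.15 + 23 @ $11.90 = $17,569.75
Ending inventory: 371 @ $11.90 = $4,414.90
Check: goods available $21,984.65 = COGS $17,569.75 + ending $4,414.90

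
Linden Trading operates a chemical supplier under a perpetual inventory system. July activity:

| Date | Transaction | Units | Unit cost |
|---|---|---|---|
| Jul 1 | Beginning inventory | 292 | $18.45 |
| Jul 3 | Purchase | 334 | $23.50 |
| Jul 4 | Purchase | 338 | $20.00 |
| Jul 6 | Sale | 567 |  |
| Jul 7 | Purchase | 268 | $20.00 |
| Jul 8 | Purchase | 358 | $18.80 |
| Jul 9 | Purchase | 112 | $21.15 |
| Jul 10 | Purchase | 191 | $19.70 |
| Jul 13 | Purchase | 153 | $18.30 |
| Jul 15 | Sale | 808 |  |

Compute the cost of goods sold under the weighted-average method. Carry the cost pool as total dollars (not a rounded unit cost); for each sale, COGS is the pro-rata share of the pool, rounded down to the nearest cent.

COGS = $27,744.81

After Jul 1: 292 on hand, pool $5,387.40 (≈ $18.4500 each)
After Jul 3: 626 on hand, pool $13,236.40 (≈ $21.1444 each)
After Jul 4: 964 on hand, pool $19,996.40 (≈ $20.7432 each)
Jul 6, sell 567: 567/964 × $19,996.40 → $11,761.36
After Jul 7: 665 on hand, pool $13,595.04 (≈ $20.4437 each)
After Jul 8: 1023 on hand, pool $20,325.44 (≈ $19.8685 each)
After Jul 9: 1135 on hand, pool $22,694.24 (≈ $19.9949 each)
After Jul 10: 1326 on hand, pool $26,456.94 (≈ $19.9524 each)
After Jul 13: 1479 on hand, pool $29,256.84 (≈ $19.7815 each)
Jul 15, sell 808: 808/1479 × $29,256.84 → $15,983.45
Total COGS = $11,761.36 + $15,983.45 = $27,744.81
Ending inventory (cost pool remaining) = $13,273.39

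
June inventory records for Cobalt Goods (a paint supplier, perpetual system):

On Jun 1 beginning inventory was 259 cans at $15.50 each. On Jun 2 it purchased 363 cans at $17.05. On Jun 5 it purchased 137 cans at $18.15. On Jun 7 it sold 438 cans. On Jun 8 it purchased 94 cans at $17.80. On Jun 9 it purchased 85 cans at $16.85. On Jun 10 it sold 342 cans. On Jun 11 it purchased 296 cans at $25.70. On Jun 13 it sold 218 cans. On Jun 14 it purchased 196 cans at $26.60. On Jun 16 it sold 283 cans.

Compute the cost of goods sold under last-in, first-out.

COGS = $26,306.95

Jun 7, 438 sold [LIFO — newest first]: 137 @ $18.15 + 301 @ $17.05 = $7,618.60
Jun 10, 342 sold [LIFO — newest first]: 85 @ $16.85 + 94 @ $17.80 + 62 @ $17.05 + 101 @ $15.50 = $5,728.05
Jun 13, 218 sold [LIFO — newest first]: 218 @ $25.70 = $5,602.60
Jun 16, 283 sold [LIFO — newest first]: 196 @ $26.60 + 78 @ $25.70 + 9 @ $15.50 = $7,357.70
Total COGS = $7,618.60 + $5,728.05 + $5,602.60 + $7,357.70 = $26,306.95
Ending inventory: 149 @ $15.50 = $2,309.50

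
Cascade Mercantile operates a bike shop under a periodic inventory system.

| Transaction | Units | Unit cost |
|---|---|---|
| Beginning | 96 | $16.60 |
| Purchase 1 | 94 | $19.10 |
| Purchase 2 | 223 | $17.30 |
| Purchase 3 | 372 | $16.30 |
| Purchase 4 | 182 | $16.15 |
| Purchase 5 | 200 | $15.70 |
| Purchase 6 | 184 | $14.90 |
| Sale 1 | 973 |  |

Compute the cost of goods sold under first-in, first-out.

COGS = $16,344.00

Sale 1 (973) [FIFO — oldest first]: 96 @ $16.60 + 94 @ $19.10 + 223 @ $17.30 + 372 @ $16.30 + 182 @ $16.15 + 6 @ $15.70 = $16,344.00
Ending inventory: 194 @ $15.70 + 184 @ $14.90 = $5,787.40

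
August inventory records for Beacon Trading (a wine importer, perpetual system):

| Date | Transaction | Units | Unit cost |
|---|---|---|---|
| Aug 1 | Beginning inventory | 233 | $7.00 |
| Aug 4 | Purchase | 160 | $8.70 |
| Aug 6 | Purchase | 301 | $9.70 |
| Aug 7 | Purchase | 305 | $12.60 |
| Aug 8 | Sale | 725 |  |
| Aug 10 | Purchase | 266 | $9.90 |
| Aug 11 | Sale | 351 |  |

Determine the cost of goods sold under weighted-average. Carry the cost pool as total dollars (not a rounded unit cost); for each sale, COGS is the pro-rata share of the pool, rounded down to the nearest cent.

After Aug 1: 233 on hand, pool $1,631.00 (≈ $7.0000 each)
After Aug 4: 393 on hand, pool $3,023.00 (≈ $7.6921 each)
After Aug 6: 694 on hand, pool $5,942.70 (≈ $8.5630 each)
After Aug 7: 999 on hand, pool $9,785.70 (≈ $9.7955 each)
Aug 8, sell 725: 725/999 × $9,785.70 → $7,101.73
After Aug 10: 540 on hand, pool $5,317.37 (≈ $9.8470 each)
Aug 11, sell 351: 351/540 × $5,317.37 → $3,456.29
Total COGS = $7,101.73 + $3,456.29 = $10,558.02
Ending inventory (cost pool remaining) = $1,861.08

COGS = $10,558.02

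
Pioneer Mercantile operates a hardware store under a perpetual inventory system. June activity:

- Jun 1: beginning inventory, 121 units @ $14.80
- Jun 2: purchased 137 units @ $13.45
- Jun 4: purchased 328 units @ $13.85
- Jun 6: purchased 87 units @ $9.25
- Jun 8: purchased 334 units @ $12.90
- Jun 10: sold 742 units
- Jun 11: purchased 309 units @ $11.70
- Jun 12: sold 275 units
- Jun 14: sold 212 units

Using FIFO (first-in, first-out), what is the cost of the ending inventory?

Ending inventory = $1,017.90

Jun 10, 742 sold [FIFO — oldest first]: 121 @ $14.80 + 137 @ $13.45 + 328 @ $13.85 + 87 @ $9.25 + 69 @ $12.90 = $9,871.10
Jun 12, 275 sold [FIFO — oldest first]: 265 @ $12.90 + 10 @ $11.70 = $3,535.50
Jun 14, 212 sold [FIFO — oldest first]: 212 @ $11.70 = $2,480.40
Total COGS = $9,871.10 + $3,535.50 + $2,480.40 = $15,887.00
Ending inventory: 87 @ $11.70 = $1,017.90
Check: goods available $16,904.90 = COGS $15,887.00 + ending $1,017.90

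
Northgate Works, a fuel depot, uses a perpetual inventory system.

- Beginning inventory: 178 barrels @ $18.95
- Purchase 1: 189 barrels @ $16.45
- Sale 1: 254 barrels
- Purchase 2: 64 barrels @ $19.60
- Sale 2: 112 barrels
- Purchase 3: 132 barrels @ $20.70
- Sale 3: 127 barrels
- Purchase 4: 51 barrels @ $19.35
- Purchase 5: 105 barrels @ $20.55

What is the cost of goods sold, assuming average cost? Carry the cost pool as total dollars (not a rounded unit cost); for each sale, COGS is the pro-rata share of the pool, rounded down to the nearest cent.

COGS = $9,073.92

After Beginning: 178 on hand, pool $3,373.10 (≈ $18.9500 each)
After Purchase 1: 367 on hand, pool $6,482.15 (≈ $17.6625 each)
Sale 1, sell 254: 254/367 × $6,482.15 → $4,486.28
After Purchase 2: 177 on hand, pool $3,250.27 (≈ $18.3631 each)
Sale 2, sell 112: 112/177 × $3,250.27 → $2,056.66
After Purchase 3: 197 on hand, pool $3,926.01 (≈ $19.9290 each)
Sale 3, sell 127: 127/197 × $3,926.01 → $2,530.98
After Purchase 4: 121 on hand, pool $2,381.88 (≈ $19.6850 each)
After Purchase 5: 226 on hand, pool $4,539.63 (≈ $20.0869 each)
Total COGS = $4,486.28 + $2,056.66 + $2,530.98 = $9,073.92
Ending inventory (cost pool remaining) = $4,539.63
Check: goods available $13,613.55 = COGS $9,073.92 + ending $4,539.63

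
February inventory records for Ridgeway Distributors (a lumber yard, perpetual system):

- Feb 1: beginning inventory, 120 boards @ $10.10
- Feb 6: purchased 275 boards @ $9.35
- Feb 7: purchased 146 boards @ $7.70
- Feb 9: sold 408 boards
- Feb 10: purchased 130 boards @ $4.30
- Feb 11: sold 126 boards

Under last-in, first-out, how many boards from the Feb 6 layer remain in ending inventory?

Feb 9, 408 sold [LIFO — newest first]: 146 @ $7.70 + 262 @ $9.35 = $3,573.90
Feb 11, 126 sold [LIFO — newest first]: 126 @ $4.30 = $541.80
Total COGS = $3,573.90 + $541.80 = $4,115.70
Ending inventory: 120 @ $10.10 + 13 @ $9.35 + 4 @ $4.30 = $1,350.75

13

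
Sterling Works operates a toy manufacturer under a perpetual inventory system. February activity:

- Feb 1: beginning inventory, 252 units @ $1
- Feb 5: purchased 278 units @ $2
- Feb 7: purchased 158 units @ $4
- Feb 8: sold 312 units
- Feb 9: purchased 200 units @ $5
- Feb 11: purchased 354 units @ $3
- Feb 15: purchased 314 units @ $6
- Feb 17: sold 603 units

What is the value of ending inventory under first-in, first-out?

Feb 8, 312 sold [FIFO — oldest first]: 252 @ $1 + 60 @ $2 = $372
Feb 17, 603 sold [FIFO — oldest first]: 218 @ $2 + 158 @ $4 + 200 @ $5 + 27 @ $3 = $2,149
Total COGS = $372 + $2,149 = $2,521
Ending inventory: 327 @ $3 + 314 @ $6 = $2,865
Check: goods available $5,386 = COGS $2,521 + ending $2,865

Ending inventory = $2,865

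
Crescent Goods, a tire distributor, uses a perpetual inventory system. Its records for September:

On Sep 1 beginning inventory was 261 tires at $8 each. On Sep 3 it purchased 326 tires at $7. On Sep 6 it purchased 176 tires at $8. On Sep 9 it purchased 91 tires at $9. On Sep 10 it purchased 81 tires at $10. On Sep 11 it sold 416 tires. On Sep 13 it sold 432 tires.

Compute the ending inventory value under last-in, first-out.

Sep 11, 416 sold [LIFO — newest first]: 81 @ $10 + 91 @ $9 + 176 @ $8 + 68 @ $7 = $3,513
Sep 13, 432 sold [LIFO — newest first]: 258 @ $7 + 174 @ $8 = $3,198
Total COGS = $3,513 + $3,198 = $6,711
Ending inventory: 87 @ $8 = $696

Ending inventory = $696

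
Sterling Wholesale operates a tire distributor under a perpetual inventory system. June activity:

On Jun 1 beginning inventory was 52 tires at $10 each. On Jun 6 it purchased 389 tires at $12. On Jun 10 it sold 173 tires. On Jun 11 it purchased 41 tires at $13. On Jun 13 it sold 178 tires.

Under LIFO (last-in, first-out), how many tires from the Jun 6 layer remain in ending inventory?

79

Jun 10, 173 sold [LIFO — newest first]: 173 @ $12 = $2,076
Jun 13, 178 sold [LIFO — newest first]: 41 @ $13 + 137 @ $12 = $2,177
Total COGS = $2,076 + $2,177 = $4,253
Ending inventory: 52 @ $10 + 79 @ $12 = $1,468
Check: goods available $5,721 = COGS $4,253 + ending $1,468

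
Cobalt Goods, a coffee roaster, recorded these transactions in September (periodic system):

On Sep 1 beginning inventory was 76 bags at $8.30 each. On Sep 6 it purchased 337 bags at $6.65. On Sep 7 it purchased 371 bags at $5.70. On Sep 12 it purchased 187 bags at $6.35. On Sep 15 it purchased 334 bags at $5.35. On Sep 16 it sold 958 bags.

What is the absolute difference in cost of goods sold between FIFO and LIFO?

FIFO COGS: 76 @ $8.30 + 337 @ $6.65 + 371 @ $5.70 + 174 @ $6.35 = $6,091.45
LIFO COGS: 334 @ $5.35 + 187 @ $6.35 + 371 @ $5.70 + 66 @ $6.65 = $5,527.95
Difference = |$6,091.45 − $5,527.95| = $563.50

$563.50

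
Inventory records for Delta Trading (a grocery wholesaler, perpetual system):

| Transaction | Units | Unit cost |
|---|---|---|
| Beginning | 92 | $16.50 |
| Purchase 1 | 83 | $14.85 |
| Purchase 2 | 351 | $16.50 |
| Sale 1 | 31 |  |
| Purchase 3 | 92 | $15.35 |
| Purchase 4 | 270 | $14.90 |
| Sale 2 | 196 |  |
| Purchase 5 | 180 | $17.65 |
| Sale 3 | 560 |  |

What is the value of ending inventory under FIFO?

Ending inventory = $4,681.90

Sale 1 (31) [FIFO — oldest first]: 31 @ $16.50 = $511.50
Sale 2 (196) [FIFO — oldest first]: 61 @ $16.50 + 83 @ $14.85 + 52 @ $16.50 = $3,097.05
Sale 3 (560) [FIFO — oldest first]: 299 @ $16.50 + 92 @ $15.35 + 169 @ $14.90 = $8,863.80
Total COGS = $511.50 + $3,097.05 + $8,863.80 = $12,472.35
Ending inventory: 101 @ $14.90 + 180 @ $17.65 = $4,681.90
Check: goods available $17,154.25 = COGS $12,472.35 + ending $4,681.90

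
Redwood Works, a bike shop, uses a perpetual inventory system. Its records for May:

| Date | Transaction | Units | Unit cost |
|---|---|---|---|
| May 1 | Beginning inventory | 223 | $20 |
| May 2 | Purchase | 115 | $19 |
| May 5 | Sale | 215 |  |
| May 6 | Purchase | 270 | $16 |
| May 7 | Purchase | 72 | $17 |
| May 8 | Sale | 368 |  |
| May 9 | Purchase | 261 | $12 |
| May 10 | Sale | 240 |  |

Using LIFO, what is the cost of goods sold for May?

COGS = $13,129

May 5, 215 sold [LIFO — newest first]: 115 @ $19 + 100 @ $20 = $4,185
May 8, 368 sold [LIFO — newest first]: 72 @ $17 + 270 @ $16 + 26 @ $20 = $6,064
May 10, 240 sold [LIFO — newest first]: 240 @ $12 = $2,880
Total COGS = $4,185 + $6,064 + $2,880 = $13,129
Ending inventory: 97 @ $20 + 21 @ $12 = $2,192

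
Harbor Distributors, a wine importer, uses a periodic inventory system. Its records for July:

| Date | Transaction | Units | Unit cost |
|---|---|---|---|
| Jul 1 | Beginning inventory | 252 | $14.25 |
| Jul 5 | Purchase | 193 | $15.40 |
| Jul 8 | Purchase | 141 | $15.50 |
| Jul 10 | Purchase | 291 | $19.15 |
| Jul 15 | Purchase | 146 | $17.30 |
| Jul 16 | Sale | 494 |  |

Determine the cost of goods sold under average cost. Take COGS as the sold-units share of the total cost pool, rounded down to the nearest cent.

Jul 16, sell 494: 494/1023 × $16,847.15 → $8,135.37
Ending inventory (cost pool remaining) = $8,711.78
Check: goods available $16,847.15 = COGS $8,135.37 + ending $8,711.78

COGS = $8,135.37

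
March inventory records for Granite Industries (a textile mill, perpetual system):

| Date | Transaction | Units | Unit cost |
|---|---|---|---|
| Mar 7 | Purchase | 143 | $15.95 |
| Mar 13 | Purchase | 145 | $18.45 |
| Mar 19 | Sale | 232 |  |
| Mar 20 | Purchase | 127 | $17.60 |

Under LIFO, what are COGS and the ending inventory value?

Mar 19, 232 sold [LIFO — newest first]: 145 @ $18.45 + 87 @ $15.95 = $4,062.90
Ending inventory: 56 @ $15.95 + 127 @ $17.60 = $3,128.40

COGS = $4,062.90; ending inventory = $3,128.40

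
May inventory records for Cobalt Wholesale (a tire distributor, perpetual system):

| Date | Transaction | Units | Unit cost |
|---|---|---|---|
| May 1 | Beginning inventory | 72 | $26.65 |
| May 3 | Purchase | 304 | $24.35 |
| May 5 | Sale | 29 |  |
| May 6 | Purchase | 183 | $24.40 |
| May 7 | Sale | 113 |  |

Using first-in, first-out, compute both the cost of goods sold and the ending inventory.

May 5, 29 sold [FIFO — oldest first]: 29 @ $26.65 = $772.85
May 7, 113 sold [FIFO — oldest first]: 43 @ $26.65 + 70 @ $24.35 = $2,850.45
Total COGS = $772.85 + $2,850.45 = $3,623.30
Ending inventory: 234 @ $24.35 + 183 @ $24.40 = $10,163.10
Check: goods available $13,786.40 = COGS $3,623.30 + ending $10,163.10

COGS = $3,623.30; ending inventory = $10,163.10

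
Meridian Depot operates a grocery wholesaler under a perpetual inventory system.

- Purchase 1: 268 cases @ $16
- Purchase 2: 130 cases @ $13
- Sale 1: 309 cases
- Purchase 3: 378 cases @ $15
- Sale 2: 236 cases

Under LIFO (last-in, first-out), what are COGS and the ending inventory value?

Sale 1 (309) [LIFO — newest first]: 130 @ $13 + 179 @ $16 = $4,554
Sale 2 (236) [LIFO — newest first]: 236 @ $15 = $3,540
Total COGS = $4,554 + $3,540 = $8,094
Ending inventory: 89 @ $16 + 142 @ $15 = $3,554

COGS = $8,094; ending inventory = $3,554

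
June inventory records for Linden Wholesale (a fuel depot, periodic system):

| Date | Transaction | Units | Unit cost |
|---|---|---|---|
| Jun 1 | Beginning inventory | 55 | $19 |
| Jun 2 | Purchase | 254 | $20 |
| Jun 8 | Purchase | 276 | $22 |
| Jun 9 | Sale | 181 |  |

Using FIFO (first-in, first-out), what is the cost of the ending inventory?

Ending inventory = $8,632

Jun 9, 181 sold [FIFO — oldest first]: 55 @ $19 + 126 @ $20 = $3,565
Ending inventory: 128 @ $20 + 276 @ $22 = $8,632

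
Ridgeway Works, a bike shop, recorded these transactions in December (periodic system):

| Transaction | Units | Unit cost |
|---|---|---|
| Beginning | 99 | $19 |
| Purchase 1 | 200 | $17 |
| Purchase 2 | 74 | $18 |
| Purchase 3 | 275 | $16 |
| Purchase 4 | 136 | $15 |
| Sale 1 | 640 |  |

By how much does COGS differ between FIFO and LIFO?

$478

FIFO COGS: 99 @ $19 + 200 @ $17 + 74 @ $18 + 267 @ $16 = $10,885
LIFO COGS: 136 @ $15 + 275 @ $16 + 74 @ $18 + 155 @ $17 = $10,407
Difference = |$10,885 − $10,407| = $478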